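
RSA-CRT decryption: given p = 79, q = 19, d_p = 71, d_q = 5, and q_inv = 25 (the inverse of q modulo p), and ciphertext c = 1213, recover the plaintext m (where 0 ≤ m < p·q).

m₁ = c^(d_p) mod p: c ≡ 28 (mod 79), and 28^71 mod 79 = 70.
m₂ = c^(d_q) mod q: c ≡ 16 (mod 19), and 16^5 mod 19 = 4.
h = q_inv·(m₁ − m₂) mod p = 25·(70 − 4) mod 79 = 70.
m = m₂ + h·q = 4 + 70·19 = 1334.

1334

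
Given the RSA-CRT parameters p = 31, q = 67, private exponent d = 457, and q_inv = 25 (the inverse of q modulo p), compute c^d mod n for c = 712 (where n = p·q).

d_p = d mod (p−1) = 457 mod 30 = 7; d_q = d mod (q−1) = 61.
m₁ = c^(d_p) mod p: c ≡ 30 (mod 31), and 30^7 mod 31 = 30.
m₂ = c^(d_q) mod q: c ≡ 42 (mod 67), and 42^61 mod 67 = 5.
h = q_inv·(m₁ − m₂) mod p = 25·(30 − 5) mod 31 = 5.
m = m₂ + h·q = 5 + 5·67 = 340.

340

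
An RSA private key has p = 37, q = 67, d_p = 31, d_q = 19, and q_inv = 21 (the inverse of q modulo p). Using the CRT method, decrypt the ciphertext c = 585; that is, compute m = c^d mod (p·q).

m₁ = c^(d_p) mod p: c ≡ 30 (mod 37), and 30^31 mod 37 = 4.
m₂ = c^(d_q) mod q: c ≡ 49 (mod 67), and 49^19 mod 67 = 10.
h = q_inv·(m₁ − m₂) mod p = 21·(4 − 10) mod 37 = 22.
m = m₂ + h·q = 10 + 22·67 = 1484.

1484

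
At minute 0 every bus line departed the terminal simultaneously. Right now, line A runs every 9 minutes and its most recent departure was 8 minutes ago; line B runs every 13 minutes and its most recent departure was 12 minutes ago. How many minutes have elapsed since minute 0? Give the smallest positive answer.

116

From t ≡ 8 (mod 9) write t = 8 + 9s. Substituting into t ≡ 12 (mod 13) gives 9s ≡ 4 (mod 13), and since 9⁻¹ ≡ 3 (mod 13), s ≡ 12. Hence t ≡ 8 + 9·12 = 116 (mod 117).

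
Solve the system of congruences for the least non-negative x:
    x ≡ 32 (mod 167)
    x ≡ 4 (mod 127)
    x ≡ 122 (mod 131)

2483489

The moduli are pairwise coprime; N = 167·127·131 = 2778379.
N/167 = 16637; 16637 ≡ 104 (mod 167); 104·53 ≡ 1, so inverse 53.
N/127 = 21877; 21877 ≡ 33 (mod 127); 33·77 ≡ 1, so inverse 77.
N/131 = 21209; 21209 ≡ 118 (mod 131); 118·10 ≡ 1, so inverse 10.
x ≡ 32·16637·53 + 4·21877·77 + 122·21209·10 = 60829448.
60829448 mod 2778379 = 2483489.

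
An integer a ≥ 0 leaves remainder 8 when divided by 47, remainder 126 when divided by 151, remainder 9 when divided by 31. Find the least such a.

The moduli are pairwise coprime; N = 47·151·31 = 220007.
N/47 = 4681; 4681 ≡ 28 (mod 47); 28·42 ≡ 1, so inverse 42.
N/151 = 1457; 1457 ≡ 98 (mod 151); 98·94 ≡ 1, so inverse 94.
N/31 = 7097; 7097 ≡ 29 (mod 31); 29·15 ≡ 1, so inverse 15.
a ≡ 8·4681·42 + 126·1457·94 + 9·7097·15 = 19787619.
19787619 mod 220007 = 206996.

206996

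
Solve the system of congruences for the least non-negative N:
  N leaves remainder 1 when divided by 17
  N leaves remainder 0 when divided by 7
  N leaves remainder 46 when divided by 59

1344

The moduli are pairwise coprime; M = 17·7·59 = 7021.
M/17 = 413; 413 ≡ 5 (mod 17); 5·7 ≡ 1, so inverse 7.
M/7 = 1003; 1003 ≡ 2 (mod 7); 2·4 ≡ 1, so inverse 4.
M/59 = 119; 119 ≡ 1 (mod 59), inverse 1.
N ≡ 1·413·7 + 0·1003·4 + 46·119·1 = 8365.
8365 mod 7021 = 1344.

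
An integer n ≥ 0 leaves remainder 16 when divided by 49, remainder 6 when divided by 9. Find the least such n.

Combine the congruences pairwise.
From n ≡ 16 (mod 49) write n = 16 + 49t. Substituting into n ≡ 6 (mod 9) gives 49t ≡ 8 (mod 9), and since 4⁻¹ ≡ 7 (mod 9), t ≡ 2. Hence n ≡ 16 + 49·2 = 114 (mod 441).

114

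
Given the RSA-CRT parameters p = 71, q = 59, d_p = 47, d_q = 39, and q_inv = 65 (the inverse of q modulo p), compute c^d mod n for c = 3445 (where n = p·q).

32

m₁ = c^(d_p) mod p: c ≡ 37 (mod 71), and 37^47 mod 71 = 32.
m₂ = c^(d_q) mod q: c ≡ 23 (mod 59), and 23^39 mod 59 = 32.
h = q_inv·(m₁ − m₂) mod p = 65·(32 − 32) mod 71 = 0.
m = m₂ + h·q = 32 + 0·59 = 32.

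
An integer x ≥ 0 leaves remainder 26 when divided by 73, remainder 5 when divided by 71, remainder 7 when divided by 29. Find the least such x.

The moduli are pairwise coprime; N = 73·71·29 = 150307.
N/73 = 2059; 2059 ≡ 15 (mod 73); 15·39 ≡ 1, so inverse 39.
N/71 = 2117; 2117 ≡ 58 (mod 71); 58·60 ≡ 1, so inverse 60.
N/29 = 5183; 5183 ≡ 21 (mod 29); 21·18 ≡ 1, so inverse 18.
x ≡ 26·2059·39 + 5·2117·60 + 7·5183·18 = 3375984.
3375984 mod 150307 = 69230.

69230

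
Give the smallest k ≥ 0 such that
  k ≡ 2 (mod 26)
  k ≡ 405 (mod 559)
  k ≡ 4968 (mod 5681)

Combine the congruences pairwise.
gcd(26, 559) = 13 and 13 | (405 − 2), so the pair is consistent; merging gives k ≡ 964 (mod 1118), where 1118 = lcm(26, 559).
gcd(1118, 5681) = 13 and 13 | (4968 − 964), so the pair is consistent; merging gives k ≡ 243570 (mod 488566), where 488566 = lcm(1118, 5681).
The solution is unique modulo lcm(26, 559, 5681) = 488566.

243570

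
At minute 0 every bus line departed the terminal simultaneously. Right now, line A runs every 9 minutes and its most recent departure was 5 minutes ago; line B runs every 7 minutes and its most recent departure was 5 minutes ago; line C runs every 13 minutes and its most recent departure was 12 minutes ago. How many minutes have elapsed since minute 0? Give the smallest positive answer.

From t ≡ 5 (mod 9) write t = 5 + 9s. Substituting into t ≡ 5 (mod 7) gives 9s ≡ 0 (mod 7), and since 2⁻¹ ≡ 4 (mod 7), s ≡ 0. Hence t ≡ 5 + 9·0 = 5 (mod 63).
From t ≡ 5 (mod 63) write t = 5 + 63s. Substituting into t ≡ 12 (mod 13) gives 63s ≡ 7 (mod 13), and since 11⁻¹ ≡ 6 (mod 13), s ≡ 3. Hence t ≡ 5 + 63·3 = 194 (mod 819).

194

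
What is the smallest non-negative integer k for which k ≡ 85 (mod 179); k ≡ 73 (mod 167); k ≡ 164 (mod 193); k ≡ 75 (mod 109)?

The moduli are pairwise coprime; N = 179·167·193·109 = 628859041.
N/179 = 3513179; 3513179 ≡ 125 (mod 179); 125·116 ≡ 1, so inverse 116.
N/167 = 3765623; 3765623 ≡ 107 (mod 167); 107·64 ≡ 1, so inverse 64.
N/193 = 3258337; 3258337 ≡ 111 (mod 193); 111·40 ≡ 1, so inverse 40.
N/109 = 5769349; 5769349 ≡ 88 (mod 109); 88·83 ≡ 1, so inverse 83.
k ≡ 85·3513179·116 + 73·3765623·64 + 164·3258337·40 + 75·5769349·83 = 109521823841.
109521823841 mod 628859041 = 100350707.

100350707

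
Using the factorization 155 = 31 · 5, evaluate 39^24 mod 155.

Mod 31: 39 ≡ 8; 8^24 ≡ 4 (mod 31).
Mod 5: 39 ≡ 4; since 4 | 24, by Fermat 4^24 ≡ 1 (mod 5).
Combine by CRT: x ≡ 4 (mod 31), x ≡ 1 (mod 5) ⇒ x ≡ 66 (mod 155).

66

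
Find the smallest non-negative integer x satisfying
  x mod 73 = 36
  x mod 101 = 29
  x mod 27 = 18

Combine the congruences pairwise.
From x ≡ 36 (mod 73) write x = 36 + 73t. Substituting into x ≡ 29 (mod 101) gives 73t ≡ 94 (mod 101), and since 73⁻¹ ≡ 18 (mod 101), t ≡ 76. Hence x ≡ 36 + 73·76 = 5584 (mod 7373).
From x ≡ 5584 (mod 7373) write x = 5584 + 7373t. Substituting into x ≡ 18 (mod 27) gives 7373t ≡ 23 (mod 27), and since 2⁻¹ ≡ 14 (mod 27), t ≡ 25. Hence x ≡ 5584 + 7373·25 = 189909 (mod 199071).

189909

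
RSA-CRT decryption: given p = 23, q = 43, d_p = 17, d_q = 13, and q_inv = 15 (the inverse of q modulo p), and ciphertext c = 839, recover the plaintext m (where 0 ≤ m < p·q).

819

m₁ = c^(d_p) mod p: c ≡ 11 (mod 23), and 11^17 mod 23 = 14.
m₂ = c^(d_q) mod q: c ≡ 22 (mod 43), and 22^13 mod 43 = 2.
h = q_inv·(m₁ − m₂) mod p = 15·(14 − 2) mod 23 = 19.
m = m₂ + h·q = 2 + 19·43 = 819.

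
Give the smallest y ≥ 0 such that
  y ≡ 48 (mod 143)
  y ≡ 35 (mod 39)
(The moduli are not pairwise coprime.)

Combine the congruences pairwise.
gcd(143, 39) = 13 and 13 | (35 − 48), so the pair is consistent; merging gives y ≡ 191 (mod 429), where 429 = lcm(143, 39).
The solution is unique modulo lcm(143, 39) = 429.

191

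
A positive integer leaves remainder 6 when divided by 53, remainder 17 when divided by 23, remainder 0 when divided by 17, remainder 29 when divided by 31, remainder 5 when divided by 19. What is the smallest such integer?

11756996

Combine the congruences pairwise.
From k ≡ 6 (mod 53) write k = 6 + 53t. Substituting into k ≡ 17 (mod 23) gives 53t ≡ 11 (mod 23), and since 7⁻¹ ≡ 10 (mod 23), t ≡ 18. Hence k ≡ 6 + 53·18 = 960 (mod 1219).
From k ≡ 960 (mod 1219) write k = 960 + 1219t. Substituting into k ≡ 0 (mod 17) gives 1219t ≡ 9 (mod 17), and since 12⁻¹ ≡ 10 (mod 17), t ≡ 5. Hence k ≡ 960 + 1219·5 = 7055 (mod 20723).
From k ≡ 7055 (mod 20723) write k = 7055 + 20723t. Substituting into k ≡ 29 (mod 31) gives 20723t ≡ 11 (mod 31), and since 15⁻¹ ≡ 29 (mod 31), t ≡ 9. Hence k ≡ 7055 + 20723·9 = 193562 (mod 642413).
From k ≡ 193562 (mod 642413) write k = 193562 + 642413t. Substituting into k ≡ 5 (mod 19) gives 642413t ≡ 15 (mod 19), and since 4⁻¹ ≡ 5 (mod 19), t ≡ 18. Hence k ≡ 193562 + 642413·18 = 11756996 (mod 12205847).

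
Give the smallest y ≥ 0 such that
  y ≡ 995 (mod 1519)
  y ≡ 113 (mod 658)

83021

gcd(1519, 658) = 7 and 7 | (113 − 995), so the pair is consistent; merging gives y ≡ 83021 (mod 142786), where 142786 = lcm(1519, 658).
The solution is unique modulo lcm(1519, 658) = 142786.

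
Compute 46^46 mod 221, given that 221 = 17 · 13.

134

Mod 17: 46 ≡ 12; by Fermat, exponent reduces to 46 mod 16 = 14; 12^14 ≡ 15 (mod 17).
Mod 13: 46 ≡ 7; by Fermat, exponent reduces to 46 mod 12 = 10; 7^10 ≡ 4 (mod 13).
Combine by CRT: x ≡ 15 (mod 17), x ≡ 4 (mod 13) ⇒ x ≡ 134 (mod 221).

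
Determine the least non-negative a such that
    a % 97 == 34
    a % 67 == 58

Combine the congruences pairwise.
From a ≡ 34 (mod 97) write a = 34 + 97t. Substituting into a ≡ 58 (mod 67) gives 97t ≡ 24 (mod 67), and since 30⁻¹ ≡ 38 (mod 67), t ≡ 41. Hence a ≡ 34 + 97·41 = 4011 (mod 6499).

4011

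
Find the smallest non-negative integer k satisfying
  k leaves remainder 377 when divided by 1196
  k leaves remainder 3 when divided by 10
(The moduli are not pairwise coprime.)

Combine the congruences pairwise.
gcd(1196, 10) = 2 and 2 | (3 − 377), so the pair is consistent; merging gives k ≡ 1573 (mod 5980), where 5980 = lcm(1196, 10).
The solution is unique modulo lcm(1196, 10) = 5980.

1573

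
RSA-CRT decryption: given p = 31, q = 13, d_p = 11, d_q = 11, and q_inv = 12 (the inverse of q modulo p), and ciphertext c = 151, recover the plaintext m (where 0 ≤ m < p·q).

213

m₁ = c^(d_p) mod p: c ≡ 27 (mod 31), and 27^11 mod 31 = 27.
m₂ = c^(d_q) mod q: c ≡ 8 (mod 13), and 8^11 mod 13 = 5.
h = q_inv·(m₁ − m₂) mod p = 12·(27 − 5) mod 31 = 16.
m = m₂ + h·q = 5 + 16·13 = 213.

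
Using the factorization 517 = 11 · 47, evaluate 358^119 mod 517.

Mod 11: 358 ≡ 6; by Fermat, exponent reduces to 119 mod 10 = 9; 6^9 ≡ 2 (mod 11).
Mod 47: 358 ≡ 29; by Fermat, exponent reduces to 119 mod 46 = 27; 29^27 ≡ 22 (mod 47).
Combine by CRT: x ≡ 2 (mod 11), x ≡ 22 (mod 47) ⇒ x ≡ 398 (mod 517).

398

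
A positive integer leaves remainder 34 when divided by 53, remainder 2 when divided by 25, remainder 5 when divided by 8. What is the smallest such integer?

Combine the congruences pairwise.
From t ≡ 34 (mod 53) write t = 34 + 53s. Substituting into t ≡ 2 (mod 25) gives 53s ≡ 18 (mod 25), and since 3⁻¹ ≡ 17 (mod 25), s ≡ 6. Hence t ≡ 34 + 53·6 = 352 (mod 1325).
From t ≡ 352 (mod 1325) write t = 352 + 1325s. Substituting into t ≡ 5 (mod 8) gives 1325s ≡ 5 (mod 8), and since 5⁻¹ ≡ 5 (mod 8), s ≡ 1. Hence t ≡ 352 + 1325·1 = 1677 (mod 10600).

1677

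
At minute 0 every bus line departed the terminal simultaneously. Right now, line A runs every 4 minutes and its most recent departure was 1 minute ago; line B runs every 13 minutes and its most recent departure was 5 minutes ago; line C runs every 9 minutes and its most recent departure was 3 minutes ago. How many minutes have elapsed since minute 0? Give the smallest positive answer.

The moduli are pairwise coprime; N = 4·13·9 = 468.
N/4 = 117; 117 ≡ 1 (mod 4), inverse 1.
N/13 = 36; 36 ≡ 10 (mod 13); 10·4 ≡ 1, so inverse 4.
N/9 = 52; 52 ≡ 7 (mod 9); 7·4 ≡ 1, so inverse 4.
t ≡ 1·117·1 + 5·36·4 + 3·52·4 = 1461.
1461 mod 468 = 57.

57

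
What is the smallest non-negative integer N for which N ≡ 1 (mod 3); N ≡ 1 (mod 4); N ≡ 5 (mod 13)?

The moduli are pairwise coprime; M = 3·4·13 = 156.
M/3 = 52; 52 ≡ 1 (mod 3), inverse 1.
M/4 = 39; 39 ≡ 3 (mod 4); 3·3 ≡ 1, so inverse 3.
M/13 = 12; 12 ≡ 12 (mod 13); 12·12 ≡ 1, so inverse 12.
N ≡ 1·52·1 + 1·39·3 + 5·12·12 = 889.
889 mod 156 = 109.

109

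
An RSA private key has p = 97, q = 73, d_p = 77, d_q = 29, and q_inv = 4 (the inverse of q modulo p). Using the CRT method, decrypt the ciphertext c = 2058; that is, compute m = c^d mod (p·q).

m₁ = c^(d_p) mod p: c ≡ 21 (mod 97), and 21^77 mod 97 = 5.
m₂ = c^(d_q) mod q: c ≡ 14 (mod 73), and 14^29 mod 73 = 68.
h = q_inv·(m₁ − m₂) mod p = 4·(5 − 68) mod 97 = 39.
m = m₂ + h·q = 68 + 39·73 = 2915.

2915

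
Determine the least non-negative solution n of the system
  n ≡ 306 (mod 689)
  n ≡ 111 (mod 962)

gcd(689, 962) = 13 and 13 | (111 − 306), so the pair is consistent; merging gives n ≡ 29933 (mod 50986), where 50986 = lcm(689, 962).
The solution is unique modulo lcm(689, 962) = 50986.

29933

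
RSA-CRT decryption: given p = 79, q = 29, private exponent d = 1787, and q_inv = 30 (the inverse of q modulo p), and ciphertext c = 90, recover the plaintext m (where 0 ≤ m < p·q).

d_p = d mod (p−1) = 1787 mod 78 = 71; d_q = d mod (q−1) = 23.
m₁ = c^(d_p) mod p: c ≡ 11 (mod 79), and 11^71 mod 79 = 20.
m₂ = c^(d_q) mod q: c ≡ 3 (mod 29), and 3^23 mod 29 = 8.
h = q_inv·(m₁ − m₂) mod p = 30·(20 − 8) mod 79 = 44.
m = m₂ + h·q = 8 + 44·29 = 1284.

1284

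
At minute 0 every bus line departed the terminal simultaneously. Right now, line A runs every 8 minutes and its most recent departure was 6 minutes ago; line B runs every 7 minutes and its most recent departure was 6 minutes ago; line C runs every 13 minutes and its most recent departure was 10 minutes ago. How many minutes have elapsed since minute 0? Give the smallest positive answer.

The moduli are pairwise coprime; N = 8·7·13 = 728.
N/8 = 91; 91 ≡ 3 (mod 8); 3·3 ≡ 1, so inverse 3.
N/7 = 104; 104 ≡ 6 (mod 7); 6·6 ≡ 1, so inverse 6.
N/13 = 56; 56 ≡ 4 (mod 13); 4·10 ≡ 1, so inverse 10.
t ≡ 6·91·3 + 6·104·6 + 10·56·10 = 10982.
10982 mod 728 = 62.

62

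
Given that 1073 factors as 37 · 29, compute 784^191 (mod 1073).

900

Mod 37: 784 ≡ 7; by Fermat, exponent reduces to 191 mod 36 = 11; 7^11 ≡ 12 (mod 37).
Mod 29: 784 ≡ 1; by Fermat, exponent reduces to 191 mod 28 = 23; 1^23 ≡ 1 (mod 29).
Combine by CRT: x ≡ 12 (mod 37), x ≡ 1 (mod 29) ⇒ x ≡ 900 (mod 1073).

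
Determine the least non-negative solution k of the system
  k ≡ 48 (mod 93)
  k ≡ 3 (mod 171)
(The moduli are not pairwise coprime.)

4791

gcd(93, 171) = 3 and 3 | (3 − 48), so the pair is consistent; merging gives k ≡ 4791 (mod 5301), where 5301 = lcm(93, 171).
The solution is unique modulo lcm(93, 171) = 5301.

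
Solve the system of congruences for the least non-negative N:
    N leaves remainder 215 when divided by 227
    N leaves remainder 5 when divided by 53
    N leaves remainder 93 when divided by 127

803114

The moduli are pairwise coprime; M = 227·53·127 = 1527937.
M/227 = 6731; 6731 ≡ 148 (mod 227); 148·204 ≡ 1, so inverse 204.
M/53 = 28829; 28829 ≡ 50 (mod 53); 50·35 ≡ 1, so inverse 35.
M/127 = 12031; 12031 ≡ 93 (mod 127); 93·56 ≡ 1, so inverse 56.
N ≡ 215·6731·204 + 5·28829·35 + 93·12031·56 = 362924183.
362924183 mod 1527937 = 803114.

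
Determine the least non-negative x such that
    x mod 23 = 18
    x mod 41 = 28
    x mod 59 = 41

9540

The moduli are pairwise coprime; N = 23·41·59 = 55637.
N/23 = 2419; 2419 ≡ 4 (mod 23); 4·6 ≡ 1, so inverse 6.
N/41 = 1357; 1357 ≡ 4 (mod 41); 4·31 ≡ 1, so inverse 31.
N/59 = 943; 943 ≡ 58 (mod 59); 58·58 ≡ 1, so inverse 58.
x ≡ 18·2419·6 + 28·1357·31 + 41·943·58 = 3681582.
3681582 mod 55637 = 9540.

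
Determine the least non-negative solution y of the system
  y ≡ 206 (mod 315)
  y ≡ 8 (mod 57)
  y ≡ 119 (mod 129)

gcd(315, 57) = 3 and 3 | (8 − 206), so the pair is consistent; merging gives y ≡ 521 (mod 5985), where 5985 = lcm(315, 57).
gcd(5985, 129) = 3 and 3 | (119 − 521), so the pair is consistent; merging gives y ≡ 150146 (mod 257355), where 257355 = lcm(5985, 129).
The solution is unique modulo lcm(315, 57, 129) = 257355.

150146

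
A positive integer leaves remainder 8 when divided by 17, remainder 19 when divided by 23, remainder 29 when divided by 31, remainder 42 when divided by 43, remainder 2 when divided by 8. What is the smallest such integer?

The moduli are pairwise coprime; N = 17·23·31·43·8 = 4169624.
N/17 = 245272; 245272 ≡ 13 (mod 17); 13·4 ≡ 1, so inverse 4.
N/23 = 181288; 181288 ≡ 2 (mod 23); 2·12 ≡ 1, so inverse 12.
N/31 = 134504; 134504 ≡ 26 (mod 31); 26·6 ≡ 1, so inverse 6.
N/43 = 96968; 96968 ≡ 3 (mod 43); 3·29 ≡ 1, so inverse 29.
N/8 = 521203; 521203 ≡ 3 (mod 8); 3·3 ≡ 1, so inverse 3.
a ≡ 8·245272·4 + 19·181288·12 + 29·134504·6 + 42·96968·29 + 2·521203·3 = 193820306.
193820306 mod 4169624 = 2017602.

2017602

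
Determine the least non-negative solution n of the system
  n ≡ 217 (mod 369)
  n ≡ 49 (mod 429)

22357

gcd(369, 429) = 3 and 3 | (49 − 217), so the pair is consistent; merging gives n ≡ 22357 (mod 52767), where 52767 = lcm(369, 429).
The solution is unique modulo lcm(369, 429) = 52767.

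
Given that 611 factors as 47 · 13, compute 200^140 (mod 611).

144

Mod 47: 200 ≡ 12; by Fermat, exponent reduces to 140 mod 46 = 2; 12^2 ≡ 3 (mod 47).
Mod 13: 200 ≡ 5; by Fermat, exponent reduces to 140 mod 12 = 8; 5^8 ≡ 1 (mod 13).
Combine by CRT: x ≡ 3 (mod 47), x ≡ 1 (mod 13) ⇒ x ≡ 144 (mod 611).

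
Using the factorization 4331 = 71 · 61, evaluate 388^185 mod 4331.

4073

Mod 71: 388 ≡ 33; by Fermat, exponent reduces to 185 mod 70 = 45; 33^45 ≡ 26 (mod 71).
Mod 61: 388 ≡ 22; by Fermat, exponent reduces to 185 mod 60 = 5; 22^5 ≡ 47 (mod 61).
Combine by CRT: x ≡ 26 (mod 71), x ≡ 47 (mod 61) ⇒ x ≡ 4073 (mod 4331).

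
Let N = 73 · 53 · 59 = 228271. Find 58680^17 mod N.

Mod 73: 58680 ≡ 61; 61^17 ≡ 67 (mod 73).
Mod 53: 58680 ≡ 9; 9^17 ≡ 11 (mod 53).
Mod 59: 58680 ≡ 34; 34^17 ≡ 2 (mod 59).
Combine by CRT: x ≡ 67 (mod 73), x ≡ 11 (mod 53), x ≡ 2 (mod 59) ⇒ x ≡ 129861 (mod 228271).

129861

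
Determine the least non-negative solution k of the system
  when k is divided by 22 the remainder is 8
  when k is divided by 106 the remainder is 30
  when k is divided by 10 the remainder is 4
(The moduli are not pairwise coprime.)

gcd(22, 106) = 2 and 2 | (30 − 8), so the pair is consistent; merging gives k ≡ 30 (mod 1166), where 1166 = lcm(22, 106).
gcd(1166, 10) = 2 and 2 | (4 − 30), so the pair is consistent; merging gives k ≡ 4694 (mod 5830), where 5830 = lcm(1166, 10).
The solution is unique modulo lcm(22, 106, 10) = 5830.

4694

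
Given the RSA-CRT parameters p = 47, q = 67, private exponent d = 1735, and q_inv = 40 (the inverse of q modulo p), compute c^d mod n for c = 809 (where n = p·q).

2799

d_p = d mod (p−1) = 1735 mod 46 = 33; d_q = d mod (q−1) = 19.
m₁ = c^(d_p) mod p: c ≡ 10 (mod 47), and 10^33 mod 47 = 26.
m₂ = c^(d_q) mod q: c ≡ 5 (mod 67), and 5^19 mod 67 = 52.
h = q_inv·(m₁ − m₂) mod p = 40·(26 − 52) mod 47 = 41.
m = m₂ + h·q = 52 + 41·67 = 2799.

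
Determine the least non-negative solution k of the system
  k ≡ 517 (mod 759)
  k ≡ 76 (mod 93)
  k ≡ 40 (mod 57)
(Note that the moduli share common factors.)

434665

gcd(759, 93) = 3 and 3 | (76 − 517), so the pair is consistent; merging gives k ≡ 11143 (mod 23529), where 23529 = lcm(759, 93).
gcd(23529, 57) = 3 and 3 | (40 − 11143), so the pair is consistent; merging gives k ≡ 434665 (mod 447051), where 447051 = lcm(23529, 57).
The solution is unique modulo lcm(759, 93, 57) = 447051.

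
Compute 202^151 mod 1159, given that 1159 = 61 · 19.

202

Mod 61: 202 ≡ 19; by Fermat, exponent reduces to 151 mod 60 = 31; 19^31 ≡ 19 (mod 61).
Mod 19: 202 ≡ 12; by Fermat, exponent reduces to 151 mod 18 = 7; 12^7 ≡ 12 (mod 19).
Combine by CRT: x ≡ 19 (mod 61), x ≡ 12 (mod 19) ⇒ x ≡ 202 (mod 1159).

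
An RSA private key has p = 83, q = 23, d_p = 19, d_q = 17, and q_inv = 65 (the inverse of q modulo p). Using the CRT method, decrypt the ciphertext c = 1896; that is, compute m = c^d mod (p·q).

m₁ = c^(d_p) mod p: c ≡ 70 (mod 83), and 70^19 mod 83 = 10.
m₂ = c^(d_q) mod q: c ≡ 10 (mod 23), and 10^17 mod 23 = 17.
h = q_inv·(m₁ − m₂) mod p = 65·(10 − 17) mod 83 = 43.
m = m₂ + h·q = 17 + 43·23 = 1006.

1006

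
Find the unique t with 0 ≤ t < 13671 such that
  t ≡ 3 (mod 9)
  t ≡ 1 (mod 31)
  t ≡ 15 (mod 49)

8247

From t ≡ 3 (mod 9) write t = 3 + 9s. Substituting into t ≡ 1 (mod 31) gives 9s ≡ 29 (mod 31), and since 9⁻¹ ≡ 7 (mod 31), s ≡ 17. Hence t ≡ 3 + 9·17 = 156 (mod 279).
From t ≡ 156 (mod 279) write t = 156 + 279s. Substituting into t ≡ 15 (mod 49) gives 279s ≡ 6 (mod 49), and since 34⁻¹ ≡ 13 (mod 49), s ≡ 29. Hence t ≡ 156 + 279·29 = 8247 (mod 13671).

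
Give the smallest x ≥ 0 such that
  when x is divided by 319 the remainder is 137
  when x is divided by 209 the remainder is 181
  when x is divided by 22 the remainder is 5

2689

Combine the congruences pairwise.
gcd(319, 209) = 11 and 11 | (181 − 137), so the pair is consistent; merging gives x ≡ 2689 (mod 6061), where 6061 = lcm(319, 209).
gcd(6061, 22) = 11 and 11 | (5 − 2689), so the pair is consistent; merging gives x ≡ 2689 (mod 12122), where 12122 = lcm(6061, 22).
The solution is unique modulo lcm(319, 209, 22) = 12122.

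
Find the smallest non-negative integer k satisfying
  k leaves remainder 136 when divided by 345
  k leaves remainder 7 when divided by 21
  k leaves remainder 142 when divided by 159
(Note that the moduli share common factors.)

gcd(345, 21) = 3 and 3 | (7 − 136), so the pair is consistent; merging gives k ≡ 826 (mod 2415), where 2415 = lcm(345, 21).
gcd(2415, 159) = 3 and 3 | (142 − 826), so the pair is consistent; merging gives k ≡ 22561 (mod 127995), where 127995 = lcm(2415, 159).
The solution is unique modulo lcm(345, 21, 159) = 127995.

22561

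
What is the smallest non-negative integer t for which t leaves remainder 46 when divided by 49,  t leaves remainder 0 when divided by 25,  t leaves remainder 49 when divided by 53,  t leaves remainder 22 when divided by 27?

960250

The moduli are pairwise coprime; N = 49·25·53·27 = 1752975.
N/49 = 35775; 35775 ≡ 5 (mod 49); 5·10 ≡ 1, so inverse 10.
N/25 = 70119; 70119 ≡ 19 (mod 25); 19·4 ≡ 1, so inverse 4.
N/53 = 33075; 33075 ≡ 3 (mod 53); 3·18 ≡ 1, so inverse 18.
N/27 = 64925; 64925 ≡ 17 (mod 27); 17·8 ≡ 1, so inverse 8.
t ≡ 46·35775·10 + 0·70119·4 + 49·33075·18 + 22·64925·8 = 57055450.
57055450 mod 1752975 = 960250.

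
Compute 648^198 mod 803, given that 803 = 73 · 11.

1

Mod 73: 648 ≡ 64; by Fermat, exponent reduces to 198 mod 72 = 54; 64^54 ≡ 1 (mod 73).
Mod 11: 648 ≡ 10; by Fermat, exponent reduces to 198 mod 10 = 8; 10^8 ≡ 1 (mod 11).
Combine by CRT: x ≡ 1 (mod 73), x ≡ 1 (mod 11) ⇒ x ≡ 1 (mod 803).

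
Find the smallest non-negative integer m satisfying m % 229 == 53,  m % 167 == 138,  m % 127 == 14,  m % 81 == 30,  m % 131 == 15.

The moduli are pairwise coprime; N = 229·167·127·81·131 = 51536152071.
N/229 = 225048699; 225048699 ≡ 94 (mod 229); 94·134 ≡ 1, so inverse 134.
N/167 = 308599713; 308599713 ≡ 79 (mod 167); 79·74 ≡ 1, so inverse 74.
N/127 = 405796473; 405796473 ≡ 104 (mod 127); 104·11 ≡ 1, so inverse 11.
N/81 = 636248791; 636248791 ≡ 28 (mod 81); 28·55 ≡ 1, so inverse 55.
N/131 = 393405741; 393405741 ≡ 34 (mod 131); 34·27 ≡ 1, so inverse 27.
m ≡ 53·225048699·134 + 138·308599713·74 + 14·405796473·11 + 30·636248791·55 + 15·393405741·27 = 6021348616551.
6021348616551 mod 51536152071 = 43154976315.

43154976315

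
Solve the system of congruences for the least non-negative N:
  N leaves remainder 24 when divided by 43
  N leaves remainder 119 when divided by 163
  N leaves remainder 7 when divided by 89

From N ≡ 24 (mod 43) write N = 24 + 43t. Substituting into N ≡ 119 (mod 163) gives 43t ≡ 95 (mod 163), and since 43⁻¹ ≡ 91 (mod 163), t ≡ 6. Hence N ≡ 24 + 43·6 = 282 (mod 7009).
From N ≡ 282 (mod 7009) write N = 282 + 7009t. Substituting into N ≡ 7 (mod 89) gives 7009t ≡ 81 (mod 89), and since 67⁻¹ ≡ 4 (mod 89), t ≡ 57. Hence N ≡ 282 + 7009·57 = 399795 (mod 623801).

399795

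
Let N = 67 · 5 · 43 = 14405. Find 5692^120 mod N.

2166

Mod 67: 5692 ≡ 64; by Fermat, exponent reduces to 120 mod 66 = 54; 64^54 ≡ 22 (mod 67).
Mod 5: 5692 ≡ 2; since 4 | 120, by Fermat 2^120 ≡ 1 (mod 5).
Mod 43: 5692 ≡ 16; by Fermat, exponent reduces to 120 mod 42 = 36; 16^36 ≡ 16 (mod 43).
Combine by CRT: x ≡ 22 (mod 67), x ≡ 1 (mod 5), x ≡ 16 (mod 43) ⇒ x ≡ 2166 (mod 14405).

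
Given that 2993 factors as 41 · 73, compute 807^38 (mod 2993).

2206

Mod 41: 807 ≡ 28; 28^38 ≡ 33 (mod 41).
Mod 73: 807 ≡ 4; 4^38 ≡ 16 (mod 73).
Combine by CRT: x ≡ 33 (mod 41), x ≡ 16 (mod 73) ⇒ x ≡ 2206 (mod 2993).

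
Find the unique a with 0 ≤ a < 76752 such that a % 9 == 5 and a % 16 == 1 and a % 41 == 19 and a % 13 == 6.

Combine the congruences pairwise.
From a ≡ 5 (mod 9) write a = 5 + 9t. Substituting into a ≡ 1 (mod 16) gives 9t ≡ 12 (mod 16), and since 9⁻¹ ≡ 9 (mod 16), t ≡ 12. Hence a ≡ 5 + 9·12 = 113 (mod 144).
From a ≡ 113 (mod 144) write a = 113 + 144t. Substituting into a ≡ 19 (mod 41) gives 144t ≡ 29 (mod 41), and since 21⁻¹ ≡ 2 (mod 41), t ≡ 17. Hence a ≡ 113 + 144·17 = 2561 (mod 5904).
From a ≡ 2561 (mod 5904) write a = 2561 + 5904t. Substituting into a ≡ 6 (mod 13) gives 5904t ≡ 6 (mod 13), and since 2⁻¹ ≡ 7 (mod 13), t ≡ 3. Hence a ≡ 2561 + 5904·3 = 20273 (mod 76752).

20273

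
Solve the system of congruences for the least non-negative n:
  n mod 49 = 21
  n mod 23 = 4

From n ≡ 21 (mod 49) write n = 21 + 49t. Substituting into n ≡ 4 (mod 23) gives 49t ≡ 6 (mod 23), and since 3⁻¹ ≡ 8 (mod 23), t ≡ 2. Hence n ≡ 21 + 49·2 = 119 (mod 1127).

119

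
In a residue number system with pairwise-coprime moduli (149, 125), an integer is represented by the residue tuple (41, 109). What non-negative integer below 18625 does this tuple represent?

15984

Combine the congruences pairwise.
From x ≡ 41 (mod 149) write x = 41 + 149t. Substituting into x ≡ 109 (mod 125) gives 149t ≡ 68 (mod 125), and since 24⁻¹ ≡ 99 (mod 125), t ≡ 107. Hence x ≡ 41 + 149·107 = 15984 (mod 18625).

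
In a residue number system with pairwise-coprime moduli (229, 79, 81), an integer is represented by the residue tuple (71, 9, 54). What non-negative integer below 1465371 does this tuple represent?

From x ≡ 71 (mod 229) write x = 71 + 229t. Substituting into x ≡ 9 (mod 79) gives 229t ≡ 17 (mod 79), and since 71⁻¹ ≡ 69 (mod 79), t ≡ 67. Hence x ≡ 71 + 229·67 = 15414 (mod 18091).
From x ≡ 15414 (mod 18091) write x = 15414 + 18091t. Substituting into x ≡ 54 (mod 81) gives 18091t ≡ 30 (mod 81), and since 28⁻¹ ≡ 55 (mod 81), t ≡ 30. Hence x ≡ 15414 + 18091·30 = 558144 (mod 1465371).

558144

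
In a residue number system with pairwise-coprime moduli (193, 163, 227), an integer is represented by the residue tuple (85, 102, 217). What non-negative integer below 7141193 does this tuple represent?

From x ≡ 85 (mod 193) write x = 85 + 193t. Substituting into x ≡ 102 (mod 163) gives 193t ≡ 17 (mod 163), and since 30⁻¹ ≡ 125 (mod 163), t ≡ 6. Hence x ≡ 85 + 193·6 = 1243 (mod 31459).
From x ≡ 1243 (mod 31459) write x = 1243 + 31459t. Substituting into x ≡ 217 (mod 227) gives 31459t ≡ 109 (mod 227), and since 133⁻¹ ≡ 99 (mod 227), t ≡ 122. Hence x ≡ 1243 + 31459·122 = 3839241 (mod 7141193).

3839241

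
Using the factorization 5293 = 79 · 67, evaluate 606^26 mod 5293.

4637

Mod 79: 606 ≡ 53; 53^26 ≡ 55 (mod 79).
Mod 67: 606 ≡ 3; 3^26 ≡ 14 (mod 67).
Combine by CRT: x ≡ 55 (mod 79), x ≡ 14 (mod 67) ⇒ x ≡ 4637 (mod 5293).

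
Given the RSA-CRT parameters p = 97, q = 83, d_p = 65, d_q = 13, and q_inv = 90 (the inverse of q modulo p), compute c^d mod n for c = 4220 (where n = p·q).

m₁ = c^(d_p) mod p: c ≡ 49 (mod 97), and 49^65 mod 97 = 66.
m₂ = c^(d_q) mod q: c ≡ 70 (mod 83), and 70^13 mod 83 = 68.
h = q_inv·(m₁ − m₂) mod p = 90·(66 − 68) mod 97 = 14.
m = m₂ + h·q = 68 + 14·83 = 1230.

1230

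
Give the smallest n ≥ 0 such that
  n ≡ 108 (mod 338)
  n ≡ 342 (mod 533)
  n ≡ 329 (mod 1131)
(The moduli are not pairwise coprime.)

501362

gcd(338, 533) = 13 and 13 | (342 − 108), so the pair is consistent; merging gives n ≡ 2474 (mod 13858), where 13858 = lcm(338, 533).
gcd(13858, 1131) = 13 and 13 | (329 − 2474), so the pair is consistent; merging gives n ≡ 501362 (mod 1205646), where 1205646 = lcm(13858, 1131).
The solution is unique modulo lcm(338, 533, 1131) = 1205646.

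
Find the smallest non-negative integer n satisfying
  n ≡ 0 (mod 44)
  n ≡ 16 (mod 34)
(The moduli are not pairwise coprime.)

220

gcd(44, 34) = 2 and 2 | (16 − 0), so the pair is consistent; merging gives n ≡ 220 (mod 748), where 748 = lcm(44, 34).
The solution is unique modulo lcm(44, 34) = 748.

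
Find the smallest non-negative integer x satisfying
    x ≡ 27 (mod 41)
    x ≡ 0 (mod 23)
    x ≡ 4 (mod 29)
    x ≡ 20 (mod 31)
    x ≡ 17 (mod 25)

From x ≡ 27 (mod 41) write x = 27 + 41t. Substituting into x ≡ 0 (mod 23) gives 41t ≡ 19 (mod 23), and since 18⁻¹ ≡ 9 (mod 23), t ≡ 10. Hence x ≡ 27 + 41·10 = 437 (mod 943).
From x ≡ 437 (mod 943) write x = 437 + 943t. Substituting into x ≡ 4 (mod 29) gives 943t ≡ 2 (mod 29), and since 15⁻¹ ≡ 2 (mod 29), t ≡ 4. Hence x ≡ 437 + 943·4 = 4209 (mod 27347).
From x ≡ 4209 (mod 27347) write x = 4209 + 27347t. Substituting into x ≡ 20 (mod 31) gives 27347t ≡ 27 (mod 31), and since 5⁻¹ ≡ 25 (mod 31), t ≡ 24. Hence x ≡ 4209 + 27347·24 = 660537 (mod 847757).
From x ≡ 660537 (mod 847757) write x = 660537 + 847757t. Substituting into x ≡ 17 (mod 25) gives 847757t ≡ 5 (mod 25), and since 7⁻¹ ≡ 18 (mod 25), t ≡ 15. Hence x ≡ 660537 + 847757·15 = 13376892 (mod 21193925).

13376892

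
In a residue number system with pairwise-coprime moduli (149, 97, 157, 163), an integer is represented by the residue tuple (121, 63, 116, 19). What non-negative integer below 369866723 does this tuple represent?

364132728

Combine the congruences pairwise.
From x ≡ 121 (mod 149) write x = 121 + 149t. Substituting into x ≡ 63 (mod 97) gives 149t ≡ 39 (mod 97), and since 52⁻¹ ≡ 28 (mod 97), t ≡ 25. Hence x ≡ 121 + 149·25 = 3846 (mod 14453).
From x ≡ 3846 (mod 14453) write x = 3846 + 14453t. Substituting into x ≡ 116 (mod 157) gives 14453t ≡ 38 (mod 157), and since 9⁻¹ ≡ 35 (mod 157), t ≡ 74. Hence x ≡ 3846 + 14453·74 = 1073368 (mod 2269121).
From x ≡ 1073368 (mod 2269121) write x = 1073368 + 2269121t. Substituting into x ≡ 19 (mod 163) gives 2269121t ≡ 6 (mod 163), and since 161⁻¹ ≡ 81 (mod 163), t ≡ 160. Hence x ≡ 1073368 + 2269121·160 = 364132728 (mod 369866723).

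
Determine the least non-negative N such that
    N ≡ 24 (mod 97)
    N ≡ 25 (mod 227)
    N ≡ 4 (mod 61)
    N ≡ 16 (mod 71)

From N ≡ 24 (mod 97) write N = 24 + 97t. Substituting into N ≡ 25 (mod 227) gives 97t ≡ 1 (mod 227), and since 97⁻¹ ≡ 110 (mod 227), t ≡ 110. Hence N ≡ 24 + 97·110 = 10694 (mod 22019).
From N ≡ 10694 (mod 22019) write N = 10694 + 22019t. Substituting into N ≡ 4 (mod 61) gives 22019t ≡ 46 (mod 61), and since 59⁻¹ ≡ 30 (mod 61), t ≡ 38. Hence N ≡ 10694 + 22019·38 = 847416 (mod 1343159).
From N ≡ 847416 (mod 1343159) write N = 847416 + 1343159t. Substituting into N ≡ 16 (mod 71) gives 1343159t ≡ 56 (mod 71), and since 52⁻¹ ≡ 56 (mod 71), t ≡ 12. Hence N ≡ 847416 + 1343159·12 = 16965324 (mod 95364289).

16965324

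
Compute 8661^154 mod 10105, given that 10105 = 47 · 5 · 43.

5411

Mod 47: 8661 ≡ 13; by Fermat, exponent reduces to 154 mod 46 = 16; 13^16 ≡ 6 (mod 47).
Mod 5: 8661 ≡ 1; by Fermat, exponent reduces to 154 mod 4 = 2; 1^2 ≡ 1 (mod 5).
Mod 43: 8661 ≡ 18; by Fermat, exponent reduces to 154 mod 42 = 28; 18^28 ≡ 36 (mod 43).
Combine by CRT: x ≡ 6 (mod 47), x ≡ 1 (mod 5), x ≡ 36 (mod 43) ⇒ x ≡ 5411 (mod 10105).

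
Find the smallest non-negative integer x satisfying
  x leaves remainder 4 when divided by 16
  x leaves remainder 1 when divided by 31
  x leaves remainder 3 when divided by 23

900

From x ≡ 4 (mod 16) write x = 4 + 16t. Substituting into x ≡ 1 (mod 31) gives 16t ≡ 28 (mod 31), and since 16⁻¹ ≡ 2 (mod 31), t ≡ 25. Hence x ≡ 4 + 16·25 = 404 (mod 496).
From x ≡ 404 (mod 496) write x = 404 + 496t. Substituting into x ≡ 3 (mod 23) gives 496t ≡ 13 (mod 23), and since 13⁻¹ ≡ 16 (mod 23), t ≡ 1. Hence x ≡ 404 + 496·1 = 900 (mod 11408).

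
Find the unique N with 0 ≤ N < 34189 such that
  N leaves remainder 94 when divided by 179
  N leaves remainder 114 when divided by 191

From N ≡ 94 (mod 179) write N = 94 + 179t. Substituting into N ≡ 114 (mod 191) gives 179t ≡ 20 (mod 191), and since 179⁻¹ ≡ 175 (mod 191), t ≡ 62. Hence N ≡ 94 + 179·62 = 11192 (mod 34189).

11192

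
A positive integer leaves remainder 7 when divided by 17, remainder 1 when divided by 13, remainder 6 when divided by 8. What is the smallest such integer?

534

From n ≡ 7 (mod 17) write n = 7 + 17t. Substituting into n ≡ 1 (mod 13) gives 17t ≡ 7 (mod 13), and since 4⁻¹ ≡ 10 (mod 13), t ≡ 5. Hence n ≡ 7 + 17·5 = 92 (mod 221).
From n ≡ 92 (mod 221) write n = 92 + 221t. Substituting into n ≡ 6 (mod 8) gives 221t ≡ 2 (mod 8), and since 5⁻¹ ≡ 5 (mod 8), t ≡ 2. Hence n ≡ 92 + 221·2 = 534 (mod 1768).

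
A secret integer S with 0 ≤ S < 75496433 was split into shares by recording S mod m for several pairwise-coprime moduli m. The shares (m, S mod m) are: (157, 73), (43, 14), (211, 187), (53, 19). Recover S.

13276307

From S ≡ 73 (mod 157) write S = 73 + 157t. Substituting into S ≡ 14 (mod 43) gives 157t ≡ 27 (mod 43), and since 28⁻¹ ≡ 20 (mod 43), t ≡ 24. Hence S ≡ 73 + 157·24 = 3841 (mod 6751).
From S ≡ 3841 (mod 6751) write S = 3841 + 6751t. Substituting into S ≡ 187 (mod 211) gives 6751t ≡ 144 (mod 211), and since 210⁻¹ ≡ 210 (mod 211), t ≡ 67. Hence S ≡ 3841 + 6751·67 = 456158 (mod 1424461).
From S ≡ 456158 (mod 1424461) write S = 456158 + 1424461t. Substituting into S ≡ 19 (mod 53) gives 1424461t ≡ 32 (mod 53), and since 33⁻¹ ≡ 45 (mod 53), t ≡ 9. Hence S ≡ 456158 + 1424461·9 = 13276307 (mod 75496433).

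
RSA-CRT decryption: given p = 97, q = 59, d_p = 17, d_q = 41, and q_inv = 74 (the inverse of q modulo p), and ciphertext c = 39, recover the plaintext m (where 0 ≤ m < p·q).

m₁ = c^(d_p) mod p: c ≡ 39 (mod 97), and 39^17 mod 97 = 90.
m₂ = c^(d_q) mod q: c ≡ 39 (mod 59), and 39^41 mod 59 = 40.
h = q_inv·(m₁ − m₂) mod p = 74·(90 − 40) mod 97 = 14.
m = m₂ + h·q = 40 + 14·59 = 866.

866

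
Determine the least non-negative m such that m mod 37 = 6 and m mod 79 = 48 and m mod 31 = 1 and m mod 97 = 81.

7178857

From m ≡ 6 (mod 37) write m = 6 + 37t. Substituting into m ≡ 48 (mod 79) gives 37t ≡ 42 (mod 79), and since 37⁻¹ ≡ 47 (mod 79), t ≡ 78. Hence m ≡ 6 + 37·78 = 2892 (mod 2923).
From m ≡ 2892 (mod 2923) write m = 2892 + 2923t. Substituting into m ≡ 1 (mod 31) gives 2923t ≡ 23 (mod 31), and since 9⁻¹ ≡ 7 (mod 31), t ≡ 6. Hence m ≡ 2892 + 2923·6 = 20430 (mod 90613).
From m ≡ 20430 (mod 90613) write m = 20430 + 90613t. Substituting into m ≡ 81 (mod 97) gives 90613t ≡ 21 (mod 97), and since 15⁻¹ ≡ 13 (mod 97), t ≡ 79. Hence m ≡ 20430 + 90613·79 = 7178857 (mod 8789461).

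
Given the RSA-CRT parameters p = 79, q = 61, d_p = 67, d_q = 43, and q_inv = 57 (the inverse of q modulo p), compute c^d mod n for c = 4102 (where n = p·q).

m₁ = c^(d_p) mod p: c ≡ 73 (mod 79), and 73^67 mod 79 = 5.
m₂ = c^(d_q) mod q: c ≡ 15 (mod 61), and 15^43 mod 61 = 16.
h = q_inv·(m₁ − m₂) mod p = 57·(5 − 16) mod 79 = 5.
m = m₂ + h·q = 16 + 5·61 = 321.

321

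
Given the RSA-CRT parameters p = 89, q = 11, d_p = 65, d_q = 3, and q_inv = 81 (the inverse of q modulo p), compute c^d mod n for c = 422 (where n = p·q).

m₁ = c^(d_p) mod p: c ≡ 66 (mod 89), and 66^65 mod 89 = 75.
m₂ = c^(d_q) mod q: c ≡ 4 (mod 11), and 4^3 mod 11 = 9.
h = q_inv·(m₁ − m₂) mod p = 81·(75 − 9) mod 89 = 6.
m = m₂ + h·q = 9 + 6·11 = 75.

75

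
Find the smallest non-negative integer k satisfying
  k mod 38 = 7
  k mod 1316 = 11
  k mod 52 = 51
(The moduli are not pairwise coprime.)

Combine the congruences pairwise.
gcd(38, 1316) = 2 and 2 | (11 − 7), so the pair is consistent; merging gives k ≡ 3959 (mod 25004), where 25004 = lcm(38, 1316).
gcd(25004, 52) = 4 and 4 | (51 − 3959), so the pair is consistent; merging gives k ≡ 28963 (mod 325052), where 325052 = lcm(25004, 52).
The solution is unique modulo lcm(38, 1316, 52) = 325052.

28963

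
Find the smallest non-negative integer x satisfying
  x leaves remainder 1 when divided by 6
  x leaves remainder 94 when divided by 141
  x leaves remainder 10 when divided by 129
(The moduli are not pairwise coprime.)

gcd(6, 141) = 3 and 3 | (94 − 1), so the pair is consistent; merging gives x ≡ 235 (mod 282), where 282 = lcm(6, 141).
gcd(282, 129) = 3 and 3 | (10 − 235), so the pair is consistent; merging gives x ≡ 11233 (mod 12126), where 12126 = lcm(282, 129).
The solution is unique modulo lcm(6, 141, 129) = 12126.

11233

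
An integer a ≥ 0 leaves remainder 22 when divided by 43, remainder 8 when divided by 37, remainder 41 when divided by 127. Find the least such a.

102276

Combine the congruences pairwise.
From a ≡ 22 (mod 43) write a = 22 + 43t. Substituting into a ≡ 8 (mod 37) gives 43t ≡ 23 (mod 37), and since 6⁻¹ ≡ 31 (mod 37), t ≡ 10. Hence a ≡ 22 + 43·10 = 452 (mod 1591).
From a ≡ 452 (mod 1591) write a = 452 + 1591t. Substituting into a ≡ 41 (mod 127) gives 1591t ≡ 97 (mod 127), and since 67⁻¹ ≡ 91 (mod 127), t ≡ 64. Hence a ≡ 452 + 1591·64 = 102276 (mod 202057).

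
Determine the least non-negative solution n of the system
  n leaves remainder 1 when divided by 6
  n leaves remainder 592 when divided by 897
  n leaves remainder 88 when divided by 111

Combine the congruences pairwise.
gcd(6, 897) = 3 and 3 | (592 − 1), so the pair is consistent; merging gives n ≡ 1489 (mod 1794), where 1794 = lcm(6, 897).
gcd(1794, 111) = 3 and 3 | (88 − 1489), so the pair is consistent; merging gives n ≡ 49927 (mod 66378), where 66378 = lcm(1794, 111).
The solution is unique modulo lcm(6, 897, 111) = 66378.

49927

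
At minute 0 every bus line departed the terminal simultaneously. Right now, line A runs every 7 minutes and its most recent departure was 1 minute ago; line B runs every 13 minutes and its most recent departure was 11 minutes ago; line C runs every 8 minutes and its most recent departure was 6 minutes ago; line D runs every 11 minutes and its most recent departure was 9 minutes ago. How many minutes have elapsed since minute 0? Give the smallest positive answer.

The moduli are pairwise coprime; N = 7·13·8·11 = 8008.
N/7 = 1144; 1144 ≡ 3 (mod 7); 3·5 ≡ 1, so inverse 5.
N/13 = 616; 616 ≡ 5 (mod 13); 5·8 ≡ 1, so inverse 8.
N/8 = 1001; 1001 ≡ 1 (mod 8), inverse 1.
N/11 = 728; 728 ≡ 2 (mod 11); 2·6 ≡ 1, so inverse 6.
t ≡ 1·1144·5 + 11·616·8 + 6·1001·1 + 9·728·6 = 105246.
105246 mod 8008 = 1142.

1142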